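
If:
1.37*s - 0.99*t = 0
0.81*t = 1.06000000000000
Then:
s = 0.95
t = 1.31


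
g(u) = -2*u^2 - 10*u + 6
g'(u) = -4*u - 10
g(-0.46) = 10.18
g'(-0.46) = -8.16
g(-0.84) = 12.99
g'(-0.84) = -6.64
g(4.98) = -93.40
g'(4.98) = -29.92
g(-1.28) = 15.52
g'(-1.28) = -4.88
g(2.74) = -36.42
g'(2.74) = -20.96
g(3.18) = -46.02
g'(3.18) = -22.72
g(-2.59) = 18.48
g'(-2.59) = 0.36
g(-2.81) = 18.31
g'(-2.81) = 1.24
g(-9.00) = -66.00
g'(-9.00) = 26.00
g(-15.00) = -294.00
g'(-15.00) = 50.00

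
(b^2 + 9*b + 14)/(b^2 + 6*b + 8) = (b + 7)/(b + 4)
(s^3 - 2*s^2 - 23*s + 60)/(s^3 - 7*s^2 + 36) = (s^2 + s - 20)/(s^2 - 4*s - 12)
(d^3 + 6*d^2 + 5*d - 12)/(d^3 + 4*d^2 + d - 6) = (d + 4)/(d + 2)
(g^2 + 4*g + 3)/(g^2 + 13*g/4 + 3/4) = 4*(g + 1)/(4*g + 1)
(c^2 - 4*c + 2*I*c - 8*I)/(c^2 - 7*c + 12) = (c + 2*I)/(c - 3)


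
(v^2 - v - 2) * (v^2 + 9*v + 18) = v^4 + 8*v^3 + 7*v^2 - 36*v - 36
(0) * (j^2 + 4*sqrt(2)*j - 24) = 0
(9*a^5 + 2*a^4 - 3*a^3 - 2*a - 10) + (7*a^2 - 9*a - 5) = 9*a^5 + 2*a^4 - 3*a^3 + 7*a^2 - 11*a - 15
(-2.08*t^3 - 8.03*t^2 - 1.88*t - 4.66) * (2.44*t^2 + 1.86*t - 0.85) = -5.0752*t^5 - 23.462*t^4 - 17.755*t^3 - 8.0417*t^2 - 7.0696*t + 3.961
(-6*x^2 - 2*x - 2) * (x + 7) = -6*x^3 - 44*x^2 - 16*x - 14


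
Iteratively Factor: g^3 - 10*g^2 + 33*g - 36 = (g - 4)*(g^2 - 6*g + 9) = (g - 4)*(g - 3)*(g - 3)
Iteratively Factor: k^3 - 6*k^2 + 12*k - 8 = (k - 2)*(k^2 - 4*k + 4) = (k - 2)^2*(k - 2)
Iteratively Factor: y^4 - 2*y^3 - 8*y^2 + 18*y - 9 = (y + 3)*(y^3 - 5*y^2 + 7*y - 3) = (y - 1)*(y + 3)*(y^2 - 4*y + 3) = (y - 1)^2*(y + 3)*(y - 3)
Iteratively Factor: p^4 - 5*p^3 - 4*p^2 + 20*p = (p - 2)*(p^3 - 3*p^2 - 10*p) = (p - 5)*(p - 2)*(p^2 + 2*p) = (p - 5)*(p - 2)*(p + 2)*(p)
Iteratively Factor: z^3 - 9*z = (z - 3)*(z^2 + 3*z) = (z - 3)*(z + 3)*(z)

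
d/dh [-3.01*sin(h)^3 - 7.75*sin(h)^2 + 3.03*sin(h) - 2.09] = (-9.03*sin(h)^2 - 15.5*sin(h) + 3.03)*cos(h)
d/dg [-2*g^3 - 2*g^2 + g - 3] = -6*g^2 - 4*g + 1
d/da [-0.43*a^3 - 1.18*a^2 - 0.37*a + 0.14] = -1.29*a^2 - 2.36*a - 0.37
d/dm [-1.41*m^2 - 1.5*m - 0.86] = -2.82*m - 1.5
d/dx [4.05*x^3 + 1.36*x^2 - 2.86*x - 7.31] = 12.15*x^2 + 2.72*x - 2.86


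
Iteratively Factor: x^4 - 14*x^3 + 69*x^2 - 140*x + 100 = (x - 5)*(x^3 - 9*x^2 + 24*x - 20) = (x - 5)*(x - 2)*(x^2 - 7*x + 10) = (x - 5)^2*(x - 2)*(x - 2)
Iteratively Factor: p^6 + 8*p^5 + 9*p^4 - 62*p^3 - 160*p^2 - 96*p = (p + 4)*(p^5 + 4*p^4 - 7*p^3 - 34*p^2 - 24*p) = (p + 1)*(p + 4)*(p^4 + 3*p^3 - 10*p^2 - 24*p) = (p - 3)*(p + 1)*(p + 4)*(p^3 + 6*p^2 + 8*p) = p*(p - 3)*(p + 1)*(p + 4)*(p^2 + 6*p + 8) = p*(p - 3)*(p + 1)*(p + 2)*(p + 4)*(p + 4)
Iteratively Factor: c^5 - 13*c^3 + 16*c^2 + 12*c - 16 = (c - 1)*(c^4 + c^3 - 12*c^2 + 4*c + 16) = (c - 1)*(c + 4)*(c^3 - 3*c^2 + 4) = (c - 2)*(c - 1)*(c + 4)*(c^2 - c - 2) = (c - 2)^2*(c - 1)*(c + 4)*(c + 1)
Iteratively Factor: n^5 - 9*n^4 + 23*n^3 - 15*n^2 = (n - 5)*(n^4 - 4*n^3 + 3*n^2) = (n - 5)*(n - 1)*(n^3 - 3*n^2) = (n - 5)*(n - 3)*(n - 1)*(n^2) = n*(n - 5)*(n - 3)*(n - 1)*(n)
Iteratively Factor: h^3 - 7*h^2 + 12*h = (h - 3)*(h^2 - 4*h) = (h - 4)*(h - 3)*(h)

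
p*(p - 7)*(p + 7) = p^3 - 49*p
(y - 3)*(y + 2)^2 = y^3 + y^2 - 8*y - 12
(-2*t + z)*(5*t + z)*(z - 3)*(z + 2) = -10*t^2*z^2 + 10*t^2*z + 60*t^2 + 3*t*z^3 - 3*t*z^2 - 18*t*z + z^4 - z^3 - 6*z^2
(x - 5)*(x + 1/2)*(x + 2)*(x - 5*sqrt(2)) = x^4 - 5*sqrt(2)*x^3 - 5*x^3/2 - 23*x^2/2 + 25*sqrt(2)*x^2/2 - 5*x + 115*sqrt(2)*x/2 + 25*sqrt(2)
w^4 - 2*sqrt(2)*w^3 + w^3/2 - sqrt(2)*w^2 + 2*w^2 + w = w*(w + 1/2)*(w - sqrt(2))^2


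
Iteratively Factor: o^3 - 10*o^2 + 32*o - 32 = (o - 4)*(o^2 - 6*o + 8) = (o - 4)^2*(o - 2)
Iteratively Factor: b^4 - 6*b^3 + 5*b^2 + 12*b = (b - 4)*(b^3 - 2*b^2 - 3*b) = b*(b - 4)*(b^2 - 2*b - 3) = b*(b - 4)*(b - 3)*(b + 1)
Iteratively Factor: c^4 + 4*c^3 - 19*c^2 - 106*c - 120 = (c + 2)*(c^3 + 2*c^2 - 23*c - 60) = (c + 2)*(c + 3)*(c^2 - c - 20) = (c - 5)*(c + 2)*(c + 3)*(c + 4)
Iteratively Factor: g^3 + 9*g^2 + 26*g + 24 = (g + 4)*(g^2 + 5*g + 6) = (g + 3)*(g + 4)*(g + 2)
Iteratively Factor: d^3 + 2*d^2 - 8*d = (d - 2)*(d^2 + 4*d) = d*(d - 2)*(d + 4)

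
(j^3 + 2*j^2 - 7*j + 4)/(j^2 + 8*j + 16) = (j^2 - 2*j + 1)/(j + 4)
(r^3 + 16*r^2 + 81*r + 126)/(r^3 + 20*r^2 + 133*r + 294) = (r + 3)/(r + 7)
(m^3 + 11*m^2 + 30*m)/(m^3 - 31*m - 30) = m*(m + 6)/(m^2 - 5*m - 6)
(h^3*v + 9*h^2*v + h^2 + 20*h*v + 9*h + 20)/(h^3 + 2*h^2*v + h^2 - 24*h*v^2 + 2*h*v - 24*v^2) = (h^3*v + 9*h^2*v + h^2 + 20*h*v + 9*h + 20)/(h^3 + 2*h^2*v + h^2 - 24*h*v^2 + 2*h*v - 24*v^2)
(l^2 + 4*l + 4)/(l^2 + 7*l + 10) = (l + 2)/(l + 5)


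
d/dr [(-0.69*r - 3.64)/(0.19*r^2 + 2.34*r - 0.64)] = (0.1311*r^2 + 1.3832*r + 8.9592)/(0.0361*r^4 + 0.8892*r^3 + 5.2324*r^2 - 2.9952*r + 0.4096)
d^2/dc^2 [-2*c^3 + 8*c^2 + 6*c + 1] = 16 - 12*c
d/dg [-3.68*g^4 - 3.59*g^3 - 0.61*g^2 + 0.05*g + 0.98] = -14.72*g^3 - 10.77*g^2 - 1.22*g + 0.05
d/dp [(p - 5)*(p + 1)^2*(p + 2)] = 4*p^3 - 3*p^2 - 30*p - 23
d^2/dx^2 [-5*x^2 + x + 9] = -10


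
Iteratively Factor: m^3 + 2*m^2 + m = (m)*(m^2 + 2*m + 1) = m*(m + 1)*(m + 1)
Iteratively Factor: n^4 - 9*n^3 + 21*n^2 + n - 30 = (n + 1)*(n^3 - 10*n^2 + 31*n - 30) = (n - 2)*(n + 1)*(n^2 - 8*n + 15) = (n - 3)*(n - 2)*(n + 1)*(n - 5)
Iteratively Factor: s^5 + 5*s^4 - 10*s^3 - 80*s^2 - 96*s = (s + 4)*(s^4 + s^3 - 14*s^2 - 24*s) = (s + 2)*(s + 4)*(s^3 - s^2 - 12*s) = (s + 2)*(s + 3)*(s + 4)*(s^2 - 4*s) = (s - 4)*(s + 2)*(s + 3)*(s + 4)*(s)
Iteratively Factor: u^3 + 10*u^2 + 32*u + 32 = (u + 4)*(u^2 + 6*u + 8) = (u + 2)*(u + 4)*(u + 4)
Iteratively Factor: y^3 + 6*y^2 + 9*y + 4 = (y + 1)*(y^2 + 5*y + 4) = (y + 1)^2*(y + 4)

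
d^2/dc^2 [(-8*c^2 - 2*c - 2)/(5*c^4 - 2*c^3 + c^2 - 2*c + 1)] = 4*(-300*c^8 - 30*c^7 - 166*c^6 - 117*c^5 + 195*c^4 + 25*c^3 + 15*c^2 + 3*c - 9)/(125*c^12 - 150*c^11 + 135*c^10 - 218*c^9 + 222*c^8 - 150*c^7 + 127*c^6 - 102*c^5 + 54*c^4 - 26*c^3 + 15*c^2 - 6*c + 1)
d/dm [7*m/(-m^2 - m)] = 7/(m + 1)^2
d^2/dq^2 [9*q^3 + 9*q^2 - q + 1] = 54*q + 18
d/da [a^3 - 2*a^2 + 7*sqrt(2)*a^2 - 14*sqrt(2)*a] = 3*a^2 - 4*a + 14*sqrt(2)*a - 14*sqrt(2)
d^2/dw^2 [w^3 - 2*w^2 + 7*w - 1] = 6*w - 4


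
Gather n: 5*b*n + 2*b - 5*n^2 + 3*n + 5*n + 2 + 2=2*b - 5*n^2 + n*(5*b + 8) + 4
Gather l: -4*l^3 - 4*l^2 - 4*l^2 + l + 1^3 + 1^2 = -4*l^3 - 8*l^2 + l + 2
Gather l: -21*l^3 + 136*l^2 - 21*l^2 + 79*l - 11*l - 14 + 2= -21*l^3 + 115*l^2 + 68*l - 12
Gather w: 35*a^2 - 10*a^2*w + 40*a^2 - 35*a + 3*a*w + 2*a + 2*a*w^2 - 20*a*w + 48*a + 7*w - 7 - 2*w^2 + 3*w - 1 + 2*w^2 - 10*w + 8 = 75*a^2 + 2*a*w^2 + 15*a + w*(-10*a^2 - 17*a)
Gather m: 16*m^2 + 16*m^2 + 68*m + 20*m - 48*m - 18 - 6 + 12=32*m^2 + 40*m - 12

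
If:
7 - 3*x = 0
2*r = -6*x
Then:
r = -7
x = 7/3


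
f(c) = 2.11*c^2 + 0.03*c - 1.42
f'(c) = 4.22*c + 0.03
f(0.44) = -1.00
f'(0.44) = 1.89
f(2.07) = 7.68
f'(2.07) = 8.77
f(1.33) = 2.35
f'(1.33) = 5.64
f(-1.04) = 0.83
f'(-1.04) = -4.36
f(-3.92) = 30.89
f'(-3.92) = -16.51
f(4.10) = 34.17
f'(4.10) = 17.33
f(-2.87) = 15.87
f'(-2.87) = -12.08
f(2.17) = 8.58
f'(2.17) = 9.19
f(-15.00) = 472.88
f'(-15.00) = -63.27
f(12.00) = 302.78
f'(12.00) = 50.67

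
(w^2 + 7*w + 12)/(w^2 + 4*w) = (w + 3)/w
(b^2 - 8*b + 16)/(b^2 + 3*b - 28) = (b - 4)/(b + 7)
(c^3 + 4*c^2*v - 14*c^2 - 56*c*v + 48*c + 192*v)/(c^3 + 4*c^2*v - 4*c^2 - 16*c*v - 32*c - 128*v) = (c - 6)/(c + 4)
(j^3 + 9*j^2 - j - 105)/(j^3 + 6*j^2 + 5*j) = (j^2 + 4*j - 21)/(j*(j + 1))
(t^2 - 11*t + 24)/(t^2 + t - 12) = (t - 8)/(t + 4)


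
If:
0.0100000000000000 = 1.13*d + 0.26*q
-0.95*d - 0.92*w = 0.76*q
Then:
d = 0.390977443609023*w + 0.0124223602484472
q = -1.69924812030075*w - 0.015527950310559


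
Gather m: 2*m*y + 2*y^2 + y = 2*m*y + 2*y^2 + y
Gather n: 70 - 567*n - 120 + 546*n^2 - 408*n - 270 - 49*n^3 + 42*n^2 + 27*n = -49*n^3 + 588*n^2 - 948*n - 320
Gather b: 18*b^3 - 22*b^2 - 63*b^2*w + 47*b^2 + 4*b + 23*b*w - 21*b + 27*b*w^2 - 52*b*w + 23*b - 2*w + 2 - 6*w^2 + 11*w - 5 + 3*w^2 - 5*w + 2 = 18*b^3 + b^2*(25 - 63*w) + b*(27*w^2 - 29*w + 6) - 3*w^2 + 4*w - 1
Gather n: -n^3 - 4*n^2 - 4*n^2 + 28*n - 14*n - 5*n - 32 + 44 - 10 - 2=-n^3 - 8*n^2 + 9*n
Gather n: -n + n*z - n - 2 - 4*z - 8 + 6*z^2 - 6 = n*(z - 2) + 6*z^2 - 4*z - 16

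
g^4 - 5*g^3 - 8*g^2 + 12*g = g*(g - 6)*(g - 1)*(g + 2)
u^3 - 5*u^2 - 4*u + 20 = (u - 5)*(u - 2)*(u + 2)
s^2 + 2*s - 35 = (s - 5)*(s + 7)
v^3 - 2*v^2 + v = v*(v - 1)^2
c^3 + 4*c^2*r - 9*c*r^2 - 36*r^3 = (c - 3*r)*(c + 3*r)*(c + 4*r)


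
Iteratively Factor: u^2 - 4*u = (u - 4)*(u)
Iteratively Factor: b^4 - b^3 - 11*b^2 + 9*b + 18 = (b - 3)*(b^3 + 2*b^2 - 5*b - 6) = (b - 3)*(b + 1)*(b^2 + b - 6) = (b - 3)*(b - 2)*(b + 1)*(b + 3)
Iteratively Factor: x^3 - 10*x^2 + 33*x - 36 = (x - 3)*(x^2 - 7*x + 12) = (x - 3)^2*(x - 4)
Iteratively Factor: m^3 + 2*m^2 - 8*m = (m - 2)*(m^2 + 4*m) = m*(m - 2)*(m + 4)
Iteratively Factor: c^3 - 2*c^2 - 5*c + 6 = (c + 2)*(c^2 - 4*c + 3) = (c - 1)*(c + 2)*(c - 3)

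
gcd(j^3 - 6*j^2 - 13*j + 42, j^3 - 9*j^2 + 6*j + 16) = j - 2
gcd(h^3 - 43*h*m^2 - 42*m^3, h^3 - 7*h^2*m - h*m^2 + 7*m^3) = h^2 - 6*h*m - 7*m^2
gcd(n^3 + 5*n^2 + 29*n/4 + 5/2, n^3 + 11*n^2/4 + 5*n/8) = n + 5/2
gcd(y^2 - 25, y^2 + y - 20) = y + 5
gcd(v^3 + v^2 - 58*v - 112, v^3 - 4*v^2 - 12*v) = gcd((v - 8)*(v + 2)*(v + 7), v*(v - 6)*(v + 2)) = v + 2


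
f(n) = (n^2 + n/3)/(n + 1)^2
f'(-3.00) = 0.58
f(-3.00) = 2.00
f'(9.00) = 0.02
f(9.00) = 0.84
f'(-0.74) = -51.21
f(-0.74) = 4.45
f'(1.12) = 0.23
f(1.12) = 0.36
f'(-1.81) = 5.05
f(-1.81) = 4.07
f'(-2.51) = 1.12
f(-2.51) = 2.40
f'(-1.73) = 6.55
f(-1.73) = 4.53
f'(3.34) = 0.07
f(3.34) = 0.65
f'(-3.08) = 0.53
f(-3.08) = 1.96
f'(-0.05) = 0.29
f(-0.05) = -0.02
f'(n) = (2*n + 1/3)/(n + 1)^2 - 2*(n^2 + n/3)/(n + 1)^3 = (5*n + 1)/(3*(n^3 + 3*n^2 + 3*n + 1))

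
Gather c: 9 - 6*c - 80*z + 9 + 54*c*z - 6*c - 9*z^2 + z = c*(54*z - 12) - 9*z^2 - 79*z + 18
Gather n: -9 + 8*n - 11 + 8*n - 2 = 16*n - 22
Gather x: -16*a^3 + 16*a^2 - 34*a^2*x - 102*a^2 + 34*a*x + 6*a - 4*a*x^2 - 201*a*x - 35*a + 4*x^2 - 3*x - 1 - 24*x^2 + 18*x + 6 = -16*a^3 - 86*a^2 - 29*a + x^2*(-4*a - 20) + x*(-34*a^2 - 167*a + 15) + 5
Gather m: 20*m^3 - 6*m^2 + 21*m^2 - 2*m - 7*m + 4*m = 20*m^3 + 15*m^2 - 5*m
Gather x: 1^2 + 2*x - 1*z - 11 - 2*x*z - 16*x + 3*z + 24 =x*(-2*z - 14) + 2*z + 14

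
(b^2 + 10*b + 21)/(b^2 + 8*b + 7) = (b + 3)/(b + 1)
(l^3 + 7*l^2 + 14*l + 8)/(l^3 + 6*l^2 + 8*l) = (l + 1)/l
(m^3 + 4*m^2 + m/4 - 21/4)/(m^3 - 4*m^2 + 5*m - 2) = (m^2 + 5*m + 21/4)/(m^2 - 3*m + 2)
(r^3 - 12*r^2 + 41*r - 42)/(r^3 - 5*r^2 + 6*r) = (r - 7)/r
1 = 1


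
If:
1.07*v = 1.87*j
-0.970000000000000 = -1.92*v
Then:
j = 0.29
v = 0.51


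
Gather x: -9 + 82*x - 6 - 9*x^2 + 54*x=-9*x^2 + 136*x - 15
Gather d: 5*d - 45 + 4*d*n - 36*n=d*(4*n + 5) - 36*n - 45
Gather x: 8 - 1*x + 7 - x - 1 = 14 - 2*x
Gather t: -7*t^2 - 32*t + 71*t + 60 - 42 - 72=-7*t^2 + 39*t - 54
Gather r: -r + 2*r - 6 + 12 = r + 6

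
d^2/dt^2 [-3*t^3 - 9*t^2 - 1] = -18*t - 18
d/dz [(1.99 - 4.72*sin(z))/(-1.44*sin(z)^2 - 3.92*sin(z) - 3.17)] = (-6.7968*sin(z)^2 + 5.7312*sin(z) + 22.7632)*cos(z)/(2.0736*sin(z)^4 + 11.2896*sin(z)^3 + 24.496*sin(z)^2 + 24.8528*sin(z) + 10.0489)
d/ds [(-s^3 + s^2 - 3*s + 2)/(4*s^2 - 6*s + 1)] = (-4*s^4 + 12*s^3 + 3*s^2 - 14*s + 9)/(16*s^4 - 48*s^3 + 44*s^2 - 12*s + 1)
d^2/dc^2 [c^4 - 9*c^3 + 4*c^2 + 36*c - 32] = 12*c^2 - 54*c + 8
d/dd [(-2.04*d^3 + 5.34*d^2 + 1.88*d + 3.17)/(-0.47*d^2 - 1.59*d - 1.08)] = (0.9588*d^4 + 6.4872*d^3 - 0.997400000000001*d^2 - 8.5546*d + 3.0099)/(0.2209*d^4 + 1.4946*d^3 + 3.5433*d^2 + 3.4344*d + 1.1664)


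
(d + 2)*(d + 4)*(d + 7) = d^3 + 13*d^2 + 50*d + 56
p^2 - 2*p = p*(p - 2)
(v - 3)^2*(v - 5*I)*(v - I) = v^4 - 6*v^3 - 6*I*v^3 + 4*v^2 + 36*I*v^2 + 30*v - 54*I*v - 45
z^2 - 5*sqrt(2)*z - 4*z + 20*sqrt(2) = (z - 4)*(z - 5*sqrt(2))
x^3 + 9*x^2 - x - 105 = (x - 3)*(x + 5)*(x + 7)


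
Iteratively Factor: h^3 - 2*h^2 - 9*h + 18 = (h - 3)*(h^2 + h - 6) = (h - 3)*(h + 3)*(h - 2)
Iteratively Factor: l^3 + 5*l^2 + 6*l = (l)*(l^2 + 5*l + 6) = l*(l + 2)*(l + 3)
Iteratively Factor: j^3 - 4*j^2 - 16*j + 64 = (j - 4)*(j^2 - 16) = (j - 4)^2*(j + 4)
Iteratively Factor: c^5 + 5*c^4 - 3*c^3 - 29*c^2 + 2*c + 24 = (c - 2)*(c^4 + 7*c^3 + 11*c^2 - 7*c - 12) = (c - 2)*(c + 1)*(c^3 + 6*c^2 + 5*c - 12) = (c - 2)*(c + 1)*(c + 3)*(c^2 + 3*c - 4) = (c - 2)*(c + 1)*(c + 3)*(c + 4)*(c - 1)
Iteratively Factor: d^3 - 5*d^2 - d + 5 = (d + 1)*(d^2 - 6*d + 5) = (d - 5)*(d + 1)*(d - 1)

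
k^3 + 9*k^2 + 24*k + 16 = (k + 1)*(k + 4)^2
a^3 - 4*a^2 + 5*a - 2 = (a - 2)*(a - 1)^2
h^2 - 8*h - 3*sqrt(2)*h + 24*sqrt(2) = (h - 8)*(h - 3*sqrt(2))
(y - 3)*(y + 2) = y^2 - y - 6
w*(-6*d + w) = -6*d*w + w^2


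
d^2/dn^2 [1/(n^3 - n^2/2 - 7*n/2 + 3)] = 4*((1 - 6*n)*(2*n^3 - n^2 - 7*n + 6) + (-6*n^2 + 2*n + 7)^2)/(2*n^3 - n^2 - 7*n + 6)^3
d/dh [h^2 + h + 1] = 2*h + 1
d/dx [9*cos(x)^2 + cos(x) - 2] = -(18*cos(x) + 1)*sin(x)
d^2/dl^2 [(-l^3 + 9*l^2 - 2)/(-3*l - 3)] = 2*(l^3 + 3*l^2 + 3*l - 7)/(3*(l^3 + 3*l^2 + 3*l + 1))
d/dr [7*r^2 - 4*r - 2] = 14*r - 4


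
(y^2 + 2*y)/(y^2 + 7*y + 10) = y/(y + 5)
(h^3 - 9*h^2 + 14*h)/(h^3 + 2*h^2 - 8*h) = (h - 7)/(h + 4)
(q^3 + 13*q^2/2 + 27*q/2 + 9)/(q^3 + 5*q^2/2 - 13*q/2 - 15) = (2*q + 3)/(2*q - 5)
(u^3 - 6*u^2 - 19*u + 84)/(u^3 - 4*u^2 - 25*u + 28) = (u - 3)/(u - 1)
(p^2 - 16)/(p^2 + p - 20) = (p + 4)/(p + 5)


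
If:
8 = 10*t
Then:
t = 4/5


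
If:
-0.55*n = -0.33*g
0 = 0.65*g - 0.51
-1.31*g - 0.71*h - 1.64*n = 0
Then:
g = 0.78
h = -2.54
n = 0.47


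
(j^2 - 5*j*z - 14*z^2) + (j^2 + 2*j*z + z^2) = 2*j^2 - 3*j*z - 13*z^2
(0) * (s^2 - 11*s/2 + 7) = 0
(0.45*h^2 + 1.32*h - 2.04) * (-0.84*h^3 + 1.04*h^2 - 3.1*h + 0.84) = -0.378*h^5 - 0.6408*h^4 + 1.6914*h^3 - 5.8356*h^2 + 7.4328*h - 1.7136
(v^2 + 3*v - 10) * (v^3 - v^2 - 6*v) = v^5 + 2*v^4 - 19*v^3 - 8*v^2 + 60*v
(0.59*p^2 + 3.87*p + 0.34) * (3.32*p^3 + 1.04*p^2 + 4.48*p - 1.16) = 1.9588*p^5 + 13.462*p^4 + 7.7968*p^3 + 17.0068*p^2 - 2.966*p - 0.3944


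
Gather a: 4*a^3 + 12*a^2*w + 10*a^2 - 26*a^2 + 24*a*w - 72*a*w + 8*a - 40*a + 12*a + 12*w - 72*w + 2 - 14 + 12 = 4*a^3 + a^2*(12*w - 16) + a*(-48*w - 20) - 60*w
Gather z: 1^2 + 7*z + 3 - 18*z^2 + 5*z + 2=-18*z^2 + 12*z + 6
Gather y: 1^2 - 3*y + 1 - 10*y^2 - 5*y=-10*y^2 - 8*y + 2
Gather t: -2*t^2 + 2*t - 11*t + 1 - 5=-2*t^2 - 9*t - 4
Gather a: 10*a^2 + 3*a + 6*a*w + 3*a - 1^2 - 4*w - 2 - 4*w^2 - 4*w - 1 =10*a^2 + a*(6*w + 6) - 4*w^2 - 8*w - 4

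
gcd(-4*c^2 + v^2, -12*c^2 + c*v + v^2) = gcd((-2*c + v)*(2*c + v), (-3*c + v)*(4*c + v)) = 1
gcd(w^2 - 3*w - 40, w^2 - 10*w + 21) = 1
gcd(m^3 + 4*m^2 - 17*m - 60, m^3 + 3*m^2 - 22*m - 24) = m - 4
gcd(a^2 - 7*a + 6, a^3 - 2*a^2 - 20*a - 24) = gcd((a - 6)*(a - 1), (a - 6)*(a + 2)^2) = a - 6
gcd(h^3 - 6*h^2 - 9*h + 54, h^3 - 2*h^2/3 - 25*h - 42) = h^2 - 3*h - 18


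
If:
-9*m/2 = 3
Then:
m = -2/3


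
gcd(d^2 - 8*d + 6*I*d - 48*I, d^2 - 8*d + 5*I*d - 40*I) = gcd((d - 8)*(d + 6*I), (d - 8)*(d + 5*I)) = d - 8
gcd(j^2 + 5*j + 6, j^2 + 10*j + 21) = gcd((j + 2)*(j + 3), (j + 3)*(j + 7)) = j + 3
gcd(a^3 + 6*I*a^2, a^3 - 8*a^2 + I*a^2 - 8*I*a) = a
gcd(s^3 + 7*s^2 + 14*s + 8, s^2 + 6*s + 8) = s^2 + 6*s + 8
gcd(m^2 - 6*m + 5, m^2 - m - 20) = m - 5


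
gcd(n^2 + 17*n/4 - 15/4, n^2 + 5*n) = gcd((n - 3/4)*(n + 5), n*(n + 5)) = n + 5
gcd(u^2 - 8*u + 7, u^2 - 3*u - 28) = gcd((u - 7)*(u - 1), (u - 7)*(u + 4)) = u - 7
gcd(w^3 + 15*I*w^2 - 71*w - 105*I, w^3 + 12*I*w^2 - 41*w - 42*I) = w^2 + 10*I*w - 21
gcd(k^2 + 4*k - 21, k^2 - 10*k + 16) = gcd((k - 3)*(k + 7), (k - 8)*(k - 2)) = 1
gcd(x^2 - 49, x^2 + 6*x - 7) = x + 7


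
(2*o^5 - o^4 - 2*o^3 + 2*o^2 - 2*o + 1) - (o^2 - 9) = 2*o^5 - o^4 - 2*o^3 + o^2 - 2*o + 10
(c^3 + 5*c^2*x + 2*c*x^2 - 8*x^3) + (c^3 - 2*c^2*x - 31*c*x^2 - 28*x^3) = 2*c^3 + 3*c^2*x - 29*c*x^2 - 36*x^3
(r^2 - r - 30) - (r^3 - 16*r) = -r^3 + r^2 + 15*r - 30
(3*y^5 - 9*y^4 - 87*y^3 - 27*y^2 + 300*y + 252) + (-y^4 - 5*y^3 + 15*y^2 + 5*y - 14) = 3*y^5 - 10*y^4 - 92*y^3 - 12*y^2 + 305*y + 238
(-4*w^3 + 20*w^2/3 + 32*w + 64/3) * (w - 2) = -4*w^4 + 44*w^3/3 + 56*w^2/3 - 128*w/3 - 128/3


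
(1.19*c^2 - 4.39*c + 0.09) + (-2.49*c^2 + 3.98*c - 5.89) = -1.3*c^2 - 0.41*c - 5.8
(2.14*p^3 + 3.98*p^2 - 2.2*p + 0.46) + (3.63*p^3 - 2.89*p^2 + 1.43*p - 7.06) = 5.77*p^3 + 1.09*p^2 - 0.77*p - 6.6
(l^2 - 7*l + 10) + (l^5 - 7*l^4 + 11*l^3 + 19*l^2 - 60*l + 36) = l^5 - 7*l^4 + 11*l^3 + 20*l^2 - 67*l + 46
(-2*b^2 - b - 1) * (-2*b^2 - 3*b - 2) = 4*b^4 + 8*b^3 + 9*b^2 + 5*b + 2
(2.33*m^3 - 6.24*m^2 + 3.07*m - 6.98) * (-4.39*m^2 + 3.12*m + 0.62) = -10.2287*m^5 + 34.6632*m^4 - 31.5015*m^3 + 36.3518*m^2 - 19.8742*m - 4.3276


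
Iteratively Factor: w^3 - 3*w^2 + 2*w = (w - 1)*(w^2 - 2*w) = w*(w - 1)*(w - 2)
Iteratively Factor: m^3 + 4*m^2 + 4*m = (m)*(m^2 + 4*m + 4) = m*(m + 2)*(m + 2)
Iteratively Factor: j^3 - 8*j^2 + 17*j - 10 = (j - 2)*(j^2 - 6*j + 5) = (j - 2)*(j - 1)*(j - 5)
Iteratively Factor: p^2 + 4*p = (p + 4)*(p)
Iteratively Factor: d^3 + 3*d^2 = (d + 3)*(d^2) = d*(d + 3)*(d)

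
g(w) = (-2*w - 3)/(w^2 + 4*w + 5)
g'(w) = (-2*w - 4)*(-2*w - 3)/(w^2 + 4*w + 5)^2 - 2/(w^2 + 4*w + 5)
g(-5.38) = 0.62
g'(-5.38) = 0.18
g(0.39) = -0.56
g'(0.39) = 0.10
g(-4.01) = 1.00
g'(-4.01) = 0.40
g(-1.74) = 0.45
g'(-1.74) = -2.09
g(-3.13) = 1.43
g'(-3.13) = 0.54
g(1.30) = -0.47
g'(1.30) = 0.09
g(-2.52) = 1.61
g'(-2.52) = -0.26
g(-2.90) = 1.55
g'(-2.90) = 0.43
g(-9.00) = 0.30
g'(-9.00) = 0.04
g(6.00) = -0.23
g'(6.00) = 0.03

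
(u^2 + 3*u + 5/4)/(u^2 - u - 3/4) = (2*u + 5)/(2*u - 3)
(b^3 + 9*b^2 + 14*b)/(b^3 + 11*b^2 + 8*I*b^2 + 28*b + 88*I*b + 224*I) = b*(b + 2)/(b^2 + 4*b*(1 + 2*I) + 32*I)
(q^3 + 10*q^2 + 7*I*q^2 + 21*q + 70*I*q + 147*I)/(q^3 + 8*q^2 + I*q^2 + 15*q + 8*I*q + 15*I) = (q^2 + 7*q*(1 + I) + 49*I)/(q^2 + q*(5 + I) + 5*I)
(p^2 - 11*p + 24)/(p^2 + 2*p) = (p^2 - 11*p + 24)/(p*(p + 2))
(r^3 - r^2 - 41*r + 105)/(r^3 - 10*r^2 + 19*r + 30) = (r^2 + 4*r - 21)/(r^2 - 5*r - 6)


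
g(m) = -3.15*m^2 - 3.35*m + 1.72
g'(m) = -6.3*m - 3.35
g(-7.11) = -133.70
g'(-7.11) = 41.44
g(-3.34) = -22.23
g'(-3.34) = 17.69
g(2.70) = -30.29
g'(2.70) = -20.36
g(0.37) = 0.05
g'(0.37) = -5.68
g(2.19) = -20.72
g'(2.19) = -17.15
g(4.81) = -87.27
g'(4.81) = -33.65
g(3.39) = -45.84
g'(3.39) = -24.71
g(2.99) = -36.46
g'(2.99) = -22.19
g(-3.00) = -16.58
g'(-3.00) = 15.55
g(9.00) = -283.58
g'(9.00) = -60.05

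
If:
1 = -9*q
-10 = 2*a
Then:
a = -5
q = -1/9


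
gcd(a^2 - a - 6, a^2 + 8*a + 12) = a + 2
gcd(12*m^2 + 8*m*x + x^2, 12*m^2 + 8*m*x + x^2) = 12*m^2 + 8*m*x + x^2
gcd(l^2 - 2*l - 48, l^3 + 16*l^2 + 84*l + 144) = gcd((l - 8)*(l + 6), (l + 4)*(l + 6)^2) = l + 6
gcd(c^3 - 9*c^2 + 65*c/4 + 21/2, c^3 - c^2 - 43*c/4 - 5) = c + 1/2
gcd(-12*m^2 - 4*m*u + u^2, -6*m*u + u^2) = -6*m + u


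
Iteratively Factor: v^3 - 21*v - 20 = (v + 1)*(v^2 - v - 20) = (v - 5)*(v + 1)*(v + 4)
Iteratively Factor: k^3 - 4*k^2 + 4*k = (k)*(k^2 - 4*k + 4) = k*(k - 2)*(k - 2)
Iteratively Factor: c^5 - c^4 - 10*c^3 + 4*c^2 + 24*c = (c + 2)*(c^4 - 3*c^3 - 4*c^2 + 12*c) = (c - 3)*(c + 2)*(c^3 - 4*c) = c*(c - 3)*(c + 2)*(c^2 - 4) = c*(c - 3)*(c - 2)*(c + 2)*(c + 2)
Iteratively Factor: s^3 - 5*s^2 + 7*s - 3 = (s - 3)*(s^2 - 2*s + 1) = (s - 3)*(s - 1)*(s - 1)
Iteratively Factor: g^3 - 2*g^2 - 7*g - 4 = (g - 4)*(g^2 + 2*g + 1) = (g - 4)*(g + 1)*(g + 1)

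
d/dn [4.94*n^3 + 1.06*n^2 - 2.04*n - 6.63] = 14.82*n^2 + 2.12*n - 2.04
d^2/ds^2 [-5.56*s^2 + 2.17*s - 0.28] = -11.1200000000000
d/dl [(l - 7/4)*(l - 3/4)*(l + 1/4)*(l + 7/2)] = 4*l^3 + 15*l^2/4 - 115*l/8 + 175/64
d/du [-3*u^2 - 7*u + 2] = -6*u - 7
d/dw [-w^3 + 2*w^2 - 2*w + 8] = -3*w^2 + 4*w - 2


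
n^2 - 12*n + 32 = (n - 8)*(n - 4)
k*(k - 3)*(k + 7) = k^3 + 4*k^2 - 21*k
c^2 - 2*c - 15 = (c - 5)*(c + 3)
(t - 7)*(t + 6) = t^2 - t - 42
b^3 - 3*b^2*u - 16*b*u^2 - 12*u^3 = (b - 6*u)*(b + u)*(b + 2*u)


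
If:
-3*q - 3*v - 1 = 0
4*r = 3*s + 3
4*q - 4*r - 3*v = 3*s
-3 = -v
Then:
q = -10/3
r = -29/12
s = -38/9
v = 3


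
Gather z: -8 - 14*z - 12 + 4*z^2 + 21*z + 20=4*z^2 + 7*z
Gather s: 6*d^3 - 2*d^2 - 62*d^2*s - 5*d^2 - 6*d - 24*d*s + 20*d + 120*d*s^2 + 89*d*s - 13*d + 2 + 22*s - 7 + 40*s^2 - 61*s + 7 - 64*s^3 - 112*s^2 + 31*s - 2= 6*d^3 - 7*d^2 + d - 64*s^3 + s^2*(120*d - 72) + s*(-62*d^2 + 65*d - 8)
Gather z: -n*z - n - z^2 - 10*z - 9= -n - z^2 + z*(-n - 10) - 9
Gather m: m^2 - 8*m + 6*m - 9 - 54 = m^2 - 2*m - 63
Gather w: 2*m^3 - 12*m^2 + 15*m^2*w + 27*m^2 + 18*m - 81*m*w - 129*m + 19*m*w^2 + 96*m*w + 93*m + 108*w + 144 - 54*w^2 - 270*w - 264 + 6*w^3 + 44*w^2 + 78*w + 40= 2*m^3 + 15*m^2 - 18*m + 6*w^3 + w^2*(19*m - 10) + w*(15*m^2 + 15*m - 84) - 80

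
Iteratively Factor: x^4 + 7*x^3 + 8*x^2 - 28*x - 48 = (x - 2)*(x^3 + 9*x^2 + 26*x + 24) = (x - 2)*(x + 4)*(x^2 + 5*x + 6) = (x - 2)*(x + 2)*(x + 4)*(x + 3)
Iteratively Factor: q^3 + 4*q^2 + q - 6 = (q + 3)*(q^2 + q - 2) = (q - 1)*(q + 3)*(q + 2)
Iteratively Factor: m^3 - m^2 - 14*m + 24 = (m + 4)*(m^2 - 5*m + 6) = (m - 3)*(m + 4)*(m - 2)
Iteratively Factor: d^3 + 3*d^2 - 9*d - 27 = (d + 3)*(d^2 - 9) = (d - 3)*(d + 3)*(d + 3)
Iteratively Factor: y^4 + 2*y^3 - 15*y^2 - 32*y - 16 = (y + 4)*(y^3 - 2*y^2 - 7*y - 4) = (y + 1)*(y + 4)*(y^2 - 3*y - 4) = (y - 4)*(y + 1)*(y + 4)*(y + 1)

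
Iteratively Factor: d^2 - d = (d)*(d - 1)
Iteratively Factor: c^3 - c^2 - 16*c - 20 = (c + 2)*(c^2 - 3*c - 10) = (c - 5)*(c + 2)*(c + 2)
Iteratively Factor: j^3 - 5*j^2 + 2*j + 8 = (j - 2)*(j^2 - 3*j - 4) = (j - 4)*(j - 2)*(j + 1)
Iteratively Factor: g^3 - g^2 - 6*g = (g)*(g^2 - g - 6) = g*(g + 2)*(g - 3)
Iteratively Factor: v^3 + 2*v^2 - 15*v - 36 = (v + 3)*(v^2 - v - 12) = (v - 4)*(v + 3)*(v + 3)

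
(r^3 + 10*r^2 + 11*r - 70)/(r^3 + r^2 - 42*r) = (r^2 + 3*r - 10)/(r*(r - 6))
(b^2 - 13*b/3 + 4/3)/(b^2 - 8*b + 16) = (b - 1/3)/(b - 4)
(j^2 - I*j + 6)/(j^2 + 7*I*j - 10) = (j - 3*I)/(j + 5*I)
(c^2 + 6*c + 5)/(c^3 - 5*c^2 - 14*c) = (c^2 + 6*c + 5)/(c*(c^2 - 5*c - 14))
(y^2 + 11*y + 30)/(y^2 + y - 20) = (y + 6)/(y - 4)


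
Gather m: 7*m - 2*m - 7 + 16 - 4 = 5*m + 5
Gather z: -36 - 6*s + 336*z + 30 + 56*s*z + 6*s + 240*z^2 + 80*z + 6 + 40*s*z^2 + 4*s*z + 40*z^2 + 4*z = z^2*(40*s + 280) + z*(60*s + 420)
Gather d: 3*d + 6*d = 9*d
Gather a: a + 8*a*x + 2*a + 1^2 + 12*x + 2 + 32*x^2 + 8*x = a*(8*x + 3) + 32*x^2 + 20*x + 3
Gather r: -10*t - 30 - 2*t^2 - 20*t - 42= -2*t^2 - 30*t - 72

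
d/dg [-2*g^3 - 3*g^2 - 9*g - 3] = -6*g^2 - 6*g - 9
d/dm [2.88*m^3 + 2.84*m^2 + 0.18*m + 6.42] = 8.64*m^2 + 5.68*m + 0.18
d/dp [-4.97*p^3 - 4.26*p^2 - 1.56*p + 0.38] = -14.91*p^2 - 8.52*p - 1.56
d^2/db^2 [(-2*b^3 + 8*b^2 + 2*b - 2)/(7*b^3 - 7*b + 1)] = 8*(98*b^6 + 168*b^4 - 98*b^3 + 63*b^2 + 9*b - 19)/(343*b^9 - 1029*b^7 + 147*b^6 + 1029*b^5 - 294*b^4 - 322*b^3 + 147*b^2 - 21*b + 1)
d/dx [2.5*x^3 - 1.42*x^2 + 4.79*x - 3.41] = 7.5*x^2 - 2.84*x + 4.79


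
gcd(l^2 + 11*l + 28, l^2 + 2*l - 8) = l + 4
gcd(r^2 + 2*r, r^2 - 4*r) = r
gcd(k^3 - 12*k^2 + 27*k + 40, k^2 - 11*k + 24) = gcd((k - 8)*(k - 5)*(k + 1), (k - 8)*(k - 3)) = k - 8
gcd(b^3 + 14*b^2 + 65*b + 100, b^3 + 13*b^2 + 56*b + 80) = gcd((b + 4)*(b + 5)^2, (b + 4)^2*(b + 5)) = b^2 + 9*b + 20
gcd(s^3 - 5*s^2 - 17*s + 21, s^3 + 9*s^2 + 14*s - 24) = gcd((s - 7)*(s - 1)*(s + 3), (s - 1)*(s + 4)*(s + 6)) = s - 1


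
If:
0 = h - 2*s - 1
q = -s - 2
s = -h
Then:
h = 1/3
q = -5/3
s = -1/3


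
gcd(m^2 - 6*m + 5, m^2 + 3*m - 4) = m - 1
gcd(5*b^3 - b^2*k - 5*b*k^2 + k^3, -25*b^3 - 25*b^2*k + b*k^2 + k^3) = 5*b^2 + 4*b*k - k^2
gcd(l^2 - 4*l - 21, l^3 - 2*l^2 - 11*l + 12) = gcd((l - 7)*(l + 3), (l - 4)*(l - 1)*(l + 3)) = l + 3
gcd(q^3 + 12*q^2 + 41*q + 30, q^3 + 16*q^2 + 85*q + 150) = q^2 + 11*q + 30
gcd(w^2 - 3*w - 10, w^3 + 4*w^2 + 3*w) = 1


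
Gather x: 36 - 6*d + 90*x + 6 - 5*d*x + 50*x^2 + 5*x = -6*d + 50*x^2 + x*(95 - 5*d) + 42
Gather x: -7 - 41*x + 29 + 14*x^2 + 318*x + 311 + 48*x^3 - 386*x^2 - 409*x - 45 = 48*x^3 - 372*x^2 - 132*x + 288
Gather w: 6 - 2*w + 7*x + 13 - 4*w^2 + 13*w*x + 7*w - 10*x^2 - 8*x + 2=-4*w^2 + w*(13*x + 5) - 10*x^2 - x + 21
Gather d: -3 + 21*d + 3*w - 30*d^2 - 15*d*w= -30*d^2 + d*(21 - 15*w) + 3*w - 3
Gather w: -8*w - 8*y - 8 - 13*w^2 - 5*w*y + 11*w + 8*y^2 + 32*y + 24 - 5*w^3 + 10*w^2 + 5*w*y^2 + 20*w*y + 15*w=-5*w^3 - 3*w^2 + w*(5*y^2 + 15*y + 18) + 8*y^2 + 24*y + 16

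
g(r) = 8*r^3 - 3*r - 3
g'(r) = 24*r^2 - 3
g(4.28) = 611.38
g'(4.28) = 436.64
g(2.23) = 79.03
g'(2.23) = 116.35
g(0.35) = -3.71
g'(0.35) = -0.06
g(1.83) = 40.54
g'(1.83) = 77.37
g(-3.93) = -476.80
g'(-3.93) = 367.68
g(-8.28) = -4519.47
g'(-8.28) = 1642.40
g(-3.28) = -275.46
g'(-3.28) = 255.20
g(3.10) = 226.03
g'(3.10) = 227.64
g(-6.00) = -1713.00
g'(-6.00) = 861.00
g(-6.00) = -1713.00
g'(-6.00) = 861.00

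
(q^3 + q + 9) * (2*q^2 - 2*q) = 2*q^5 - 2*q^4 + 2*q^3 + 16*q^2 - 18*q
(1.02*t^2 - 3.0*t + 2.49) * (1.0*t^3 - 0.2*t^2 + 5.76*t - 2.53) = 1.02*t^5 - 3.204*t^4 + 8.9652*t^3 - 20.3586*t^2 + 21.9324*t - 6.2997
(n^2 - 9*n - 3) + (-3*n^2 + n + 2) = -2*n^2 - 8*n - 1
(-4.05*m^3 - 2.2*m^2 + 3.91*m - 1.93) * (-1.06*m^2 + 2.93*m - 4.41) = 4.293*m^5 - 9.5345*m^4 + 7.2699*m^3 + 23.2041*m^2 - 22.898*m + 8.5113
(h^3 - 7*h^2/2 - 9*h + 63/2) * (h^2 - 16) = h^5 - 7*h^4/2 - 25*h^3 + 175*h^2/2 + 144*h - 504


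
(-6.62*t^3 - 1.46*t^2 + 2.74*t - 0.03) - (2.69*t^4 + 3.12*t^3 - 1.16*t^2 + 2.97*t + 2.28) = -2.69*t^4 - 9.74*t^3 - 0.3*t^2 - 0.23*t - 2.31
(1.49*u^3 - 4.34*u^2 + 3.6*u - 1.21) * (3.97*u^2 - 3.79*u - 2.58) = 5.9153*u^5 - 22.8769*u^4 + 26.8964*u^3 - 7.2505*u^2 - 4.7021*u + 3.1218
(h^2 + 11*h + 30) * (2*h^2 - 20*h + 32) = 2*h^4 + 2*h^3 - 128*h^2 - 248*h + 960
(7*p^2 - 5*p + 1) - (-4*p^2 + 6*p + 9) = 11*p^2 - 11*p - 8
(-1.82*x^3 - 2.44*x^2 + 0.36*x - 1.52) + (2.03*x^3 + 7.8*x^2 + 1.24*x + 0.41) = 0.21*x^3 + 5.36*x^2 + 1.6*x - 1.11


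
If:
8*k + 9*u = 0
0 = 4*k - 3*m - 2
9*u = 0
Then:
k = 0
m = -2/3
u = 0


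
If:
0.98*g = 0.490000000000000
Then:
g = 0.50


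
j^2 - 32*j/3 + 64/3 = (j - 8)*(j - 8/3)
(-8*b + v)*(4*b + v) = -32*b^2 - 4*b*v + v^2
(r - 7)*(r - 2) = r^2 - 9*r + 14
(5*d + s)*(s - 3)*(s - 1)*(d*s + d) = 5*d^2*s^3 - 15*d^2*s^2 - 5*d^2*s + 15*d^2 + d*s^4 - 3*d*s^3 - d*s^2 + 3*d*s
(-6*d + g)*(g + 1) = -6*d*g - 6*d + g^2 + g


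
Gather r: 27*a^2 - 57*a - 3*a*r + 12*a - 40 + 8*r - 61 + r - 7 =27*a^2 - 45*a + r*(9 - 3*a) - 108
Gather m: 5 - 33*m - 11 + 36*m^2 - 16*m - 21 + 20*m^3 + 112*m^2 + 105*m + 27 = 20*m^3 + 148*m^2 + 56*m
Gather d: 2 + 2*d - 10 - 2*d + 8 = 0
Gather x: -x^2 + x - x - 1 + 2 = 1 - x^2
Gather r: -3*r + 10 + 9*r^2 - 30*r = 9*r^2 - 33*r + 10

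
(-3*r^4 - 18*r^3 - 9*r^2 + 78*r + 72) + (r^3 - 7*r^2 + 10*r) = -3*r^4 - 17*r^3 - 16*r^2 + 88*r + 72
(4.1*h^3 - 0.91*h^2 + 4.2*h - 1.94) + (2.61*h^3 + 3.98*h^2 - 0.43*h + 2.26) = 6.71*h^3 + 3.07*h^2 + 3.77*h + 0.32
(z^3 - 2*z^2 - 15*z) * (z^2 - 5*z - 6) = z^5 - 7*z^4 - 11*z^3 + 87*z^2 + 90*z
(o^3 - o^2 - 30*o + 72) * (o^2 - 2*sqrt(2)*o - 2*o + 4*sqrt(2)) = o^5 - 3*o^4 - 2*sqrt(2)*o^4 - 28*o^3 + 6*sqrt(2)*o^3 + 56*sqrt(2)*o^2 + 132*o^2 - 264*sqrt(2)*o - 144*o + 288*sqrt(2)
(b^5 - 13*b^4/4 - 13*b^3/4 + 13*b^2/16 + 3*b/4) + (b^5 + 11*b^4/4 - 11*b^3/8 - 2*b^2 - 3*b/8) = 2*b^5 - b^4/2 - 37*b^3/8 - 19*b^2/16 + 3*b/8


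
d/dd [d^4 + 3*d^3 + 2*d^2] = d*(4*d^2 + 9*d + 4)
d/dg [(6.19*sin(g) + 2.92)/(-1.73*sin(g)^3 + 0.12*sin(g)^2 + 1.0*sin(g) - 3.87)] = (21.4174*sin(g)^3 + 14.412*sin(g)^2 - 0.7008*sin(g) - 26.8753)*cos(g)/(2.9929*sin(g)^6 - 0.4152*sin(g)^5 - 3.4456*sin(g)^4 + 13.6302*sin(g)^3 + 0.0712*sin(g)^2 - 7.74*sin(g) + 14.9769)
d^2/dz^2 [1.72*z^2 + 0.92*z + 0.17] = 3.44000000000000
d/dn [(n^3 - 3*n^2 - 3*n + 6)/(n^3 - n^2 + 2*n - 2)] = (2*n^4 + 10*n^3 - 33*n^2 + 24*n - 6)/(n^6 - 2*n^5 + 5*n^4 - 8*n^3 + 8*n^2 - 8*n + 4)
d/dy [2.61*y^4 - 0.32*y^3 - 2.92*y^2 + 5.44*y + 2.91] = 10.44*y^3 - 0.96*y^2 - 5.84*y + 5.44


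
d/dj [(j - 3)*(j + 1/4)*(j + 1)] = 3*j^2 - 7*j/2 - 7/2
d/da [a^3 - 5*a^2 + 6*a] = 3*a^2 - 10*a + 6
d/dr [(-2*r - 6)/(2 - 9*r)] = -58/(9*r - 2)^2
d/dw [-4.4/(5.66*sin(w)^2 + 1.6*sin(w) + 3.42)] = (49.808*sin(w) + 7.04)*cos(w)/(5.66*sin(w)^2 + 1.6*sin(w) + 3.42)^2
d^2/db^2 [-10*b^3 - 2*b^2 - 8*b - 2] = -60*b - 4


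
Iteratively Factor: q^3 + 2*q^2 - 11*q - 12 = (q - 3)*(q^2 + 5*q + 4) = (q - 3)*(q + 1)*(q + 4)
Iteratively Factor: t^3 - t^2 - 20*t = (t + 4)*(t^2 - 5*t) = t*(t + 4)*(t - 5)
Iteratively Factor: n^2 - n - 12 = (n + 3)*(n - 4)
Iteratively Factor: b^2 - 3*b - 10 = (b - 5)*(b + 2)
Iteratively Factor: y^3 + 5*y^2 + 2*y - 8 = (y + 4)*(y^2 + y - 2) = (y + 2)*(y + 4)*(y - 1)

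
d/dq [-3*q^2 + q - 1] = 1 - 6*q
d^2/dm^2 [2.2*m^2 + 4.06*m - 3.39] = 4.40000000000000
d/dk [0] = 0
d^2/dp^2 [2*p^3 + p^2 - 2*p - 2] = 12*p + 2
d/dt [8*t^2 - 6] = 16*t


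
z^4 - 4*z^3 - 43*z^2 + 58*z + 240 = (z - 8)*(z - 3)*(z + 2)*(z + 5)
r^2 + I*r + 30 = (r - 5*I)*(r + 6*I)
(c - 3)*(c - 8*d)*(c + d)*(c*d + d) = c^4*d - 7*c^3*d^2 - 2*c^3*d - 8*c^2*d^3 + 14*c^2*d^2 - 3*c^2*d + 16*c*d^3 + 21*c*d^2 + 24*d^3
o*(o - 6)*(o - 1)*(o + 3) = o^4 - 4*o^3 - 15*o^2 + 18*o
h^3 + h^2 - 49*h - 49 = (h - 7)*(h + 1)*(h + 7)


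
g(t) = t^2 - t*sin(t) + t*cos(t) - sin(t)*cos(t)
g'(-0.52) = 0.01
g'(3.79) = 12.43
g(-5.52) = 29.80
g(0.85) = 0.15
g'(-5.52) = -3.25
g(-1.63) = 1.07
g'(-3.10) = -11.38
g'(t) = -t*sin(t) - t*cos(t) + 2*t + sin(t)^2 - sin(t) - cos(t)^2 + cos(t)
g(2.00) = 1.73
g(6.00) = 43.71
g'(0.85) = 0.54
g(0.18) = 0.00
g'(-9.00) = -31.07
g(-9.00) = 85.12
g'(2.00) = 2.34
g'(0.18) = 0.02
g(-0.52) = -0.01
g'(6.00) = 8.31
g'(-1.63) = -3.05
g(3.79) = 13.15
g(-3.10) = 12.54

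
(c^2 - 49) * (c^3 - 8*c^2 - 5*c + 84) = c^5 - 8*c^4 - 54*c^3 + 476*c^2 + 245*c - 4116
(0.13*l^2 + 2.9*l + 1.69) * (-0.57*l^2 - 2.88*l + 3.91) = -0.0741*l^4 - 2.0274*l^3 - 8.807*l^2 + 6.4718*l + 6.6079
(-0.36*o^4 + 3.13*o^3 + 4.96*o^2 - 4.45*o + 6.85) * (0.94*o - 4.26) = -0.3384*o^5 + 4.4758*o^4 - 8.6714*o^3 - 25.3126*o^2 + 25.396*o - 29.181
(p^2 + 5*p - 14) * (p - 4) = p^3 + p^2 - 34*p + 56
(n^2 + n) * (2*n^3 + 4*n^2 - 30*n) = 2*n^5 + 6*n^4 - 26*n^3 - 30*n^2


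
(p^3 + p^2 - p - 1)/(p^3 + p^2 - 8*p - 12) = (p^3 + p^2 - p - 1)/(p^3 + p^2 - 8*p - 12)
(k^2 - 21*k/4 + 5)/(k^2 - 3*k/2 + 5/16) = 4*(k - 4)/(4*k - 1)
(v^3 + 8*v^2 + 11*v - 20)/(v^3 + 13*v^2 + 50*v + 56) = (v^2 + 4*v - 5)/(v^2 + 9*v + 14)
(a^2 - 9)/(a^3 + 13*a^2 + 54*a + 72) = (a - 3)/(a^2 + 10*a + 24)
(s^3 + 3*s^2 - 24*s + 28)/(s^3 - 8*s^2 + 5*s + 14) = (s^2 + 5*s - 14)/(s^2 - 6*s - 7)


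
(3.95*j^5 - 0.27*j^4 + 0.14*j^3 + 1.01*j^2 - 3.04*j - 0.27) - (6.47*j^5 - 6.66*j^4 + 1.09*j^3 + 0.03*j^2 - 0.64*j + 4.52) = -2.52*j^5 + 6.39*j^4 - 0.95*j^3 + 0.98*j^2 - 2.4*j - 4.79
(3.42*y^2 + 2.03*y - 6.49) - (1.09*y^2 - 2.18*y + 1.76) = 2.33*y^2 + 4.21*y - 8.25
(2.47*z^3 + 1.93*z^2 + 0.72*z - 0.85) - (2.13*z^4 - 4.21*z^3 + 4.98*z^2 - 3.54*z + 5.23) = -2.13*z^4 + 6.68*z^3 - 3.05*z^2 + 4.26*z - 6.08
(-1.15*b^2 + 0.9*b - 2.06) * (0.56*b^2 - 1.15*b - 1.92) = -0.644*b^4 + 1.8265*b^3 + 0.0193999999999996*b^2 + 0.641*b + 3.9552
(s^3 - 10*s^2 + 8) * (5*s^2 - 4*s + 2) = 5*s^5 - 54*s^4 + 42*s^3 + 20*s^2 - 32*s + 16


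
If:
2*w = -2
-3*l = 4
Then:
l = -4/3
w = -1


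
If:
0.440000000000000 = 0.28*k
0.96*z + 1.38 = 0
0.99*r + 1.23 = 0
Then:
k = 1.57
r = -1.24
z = -1.44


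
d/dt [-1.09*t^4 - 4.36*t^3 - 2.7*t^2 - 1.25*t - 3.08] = -4.36*t^3 - 13.08*t^2 - 5.4*t - 1.25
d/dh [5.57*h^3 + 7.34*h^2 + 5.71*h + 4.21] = 16.71*h^2 + 14.68*h + 5.71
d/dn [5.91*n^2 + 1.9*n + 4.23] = 11.82*n + 1.9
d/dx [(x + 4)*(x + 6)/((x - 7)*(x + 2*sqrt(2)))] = (-(x - 7)*(x + 4)*(x + 6) + 2*(x - 7)*(x + 5)*(x + 2*sqrt(2)) - (x + 4)*(x + 6)*(x + 2*sqrt(2)))/((x - 7)^2*(x + 2*sqrt(2))^2)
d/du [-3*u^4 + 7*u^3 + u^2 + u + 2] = -12*u^3 + 21*u^2 + 2*u + 1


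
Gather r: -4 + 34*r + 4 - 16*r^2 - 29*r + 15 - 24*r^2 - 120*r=-40*r^2 - 115*r + 15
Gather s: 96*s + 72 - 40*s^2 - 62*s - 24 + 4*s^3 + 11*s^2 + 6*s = 4*s^3 - 29*s^2 + 40*s + 48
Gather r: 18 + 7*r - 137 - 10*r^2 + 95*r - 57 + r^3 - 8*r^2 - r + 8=r^3 - 18*r^2 + 101*r - 168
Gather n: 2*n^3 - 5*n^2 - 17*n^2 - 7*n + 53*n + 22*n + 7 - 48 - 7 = 2*n^3 - 22*n^2 + 68*n - 48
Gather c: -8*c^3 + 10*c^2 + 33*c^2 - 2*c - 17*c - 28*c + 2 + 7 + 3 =-8*c^3 + 43*c^2 - 47*c + 12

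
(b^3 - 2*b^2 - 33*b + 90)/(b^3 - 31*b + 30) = (b - 3)/(b - 1)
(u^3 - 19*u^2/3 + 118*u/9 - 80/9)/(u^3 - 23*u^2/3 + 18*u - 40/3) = (u - 8/3)/(u - 4)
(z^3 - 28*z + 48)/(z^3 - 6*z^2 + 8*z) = (z + 6)/z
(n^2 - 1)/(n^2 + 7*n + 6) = (n - 1)/(n + 6)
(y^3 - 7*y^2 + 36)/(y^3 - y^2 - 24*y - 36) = (y - 3)/(y + 3)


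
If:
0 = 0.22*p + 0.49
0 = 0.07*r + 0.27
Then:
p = -2.23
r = -3.86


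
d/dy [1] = 0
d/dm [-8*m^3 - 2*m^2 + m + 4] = -24*m^2 - 4*m + 1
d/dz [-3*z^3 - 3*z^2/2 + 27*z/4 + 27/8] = -9*z^2 - 3*z + 27/4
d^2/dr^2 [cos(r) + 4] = -cos(r)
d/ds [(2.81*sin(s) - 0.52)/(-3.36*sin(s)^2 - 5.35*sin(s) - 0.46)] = (9.4416*sin(s)^2 - 3.4944*sin(s) - 4.0746)*cos(s)/(11.2896*sin(s)^4 + 35.952*sin(s)^3 + 31.7137*sin(s)^2 + 4.922*sin(s) + 0.2116)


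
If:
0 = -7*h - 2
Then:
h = -2/7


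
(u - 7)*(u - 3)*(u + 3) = u^3 - 7*u^2 - 9*u + 63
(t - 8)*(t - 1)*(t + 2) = t^3 - 7*t^2 - 10*t + 16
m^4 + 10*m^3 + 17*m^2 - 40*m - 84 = (m - 2)*(m + 2)*(m + 3)*(m + 7)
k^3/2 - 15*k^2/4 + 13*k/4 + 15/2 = (k/2 + 1/2)*(k - 6)*(k - 5/2)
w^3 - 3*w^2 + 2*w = w*(w - 2)*(w - 1)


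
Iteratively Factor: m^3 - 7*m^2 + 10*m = (m)*(m^2 - 7*m + 10) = m*(m - 5)*(m - 2)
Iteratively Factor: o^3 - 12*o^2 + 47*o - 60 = (o - 5)*(o^2 - 7*o + 12) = (o - 5)*(o - 3)*(o - 4)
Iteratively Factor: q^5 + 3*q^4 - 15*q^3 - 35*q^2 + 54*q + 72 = (q + 1)*(q^4 + 2*q^3 - 17*q^2 - 18*q + 72) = (q + 1)*(q + 4)*(q^3 - 2*q^2 - 9*q + 18) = (q + 1)*(q + 3)*(q + 4)*(q^2 - 5*q + 6) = (q - 3)*(q + 1)*(q + 3)*(q + 4)*(q - 2)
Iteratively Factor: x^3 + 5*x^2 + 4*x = (x + 4)*(x^2 + x) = x*(x + 4)*(x + 1)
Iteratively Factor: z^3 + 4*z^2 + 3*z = (z + 3)*(z^2 + z) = z*(z + 3)*(z + 1)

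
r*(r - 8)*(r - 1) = r^3 - 9*r^2 + 8*r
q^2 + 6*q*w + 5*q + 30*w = (q + 5)*(q + 6*w)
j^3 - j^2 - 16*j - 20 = (j - 5)*(j + 2)^2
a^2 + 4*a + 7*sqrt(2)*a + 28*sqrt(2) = (a + 4)*(a + 7*sqrt(2))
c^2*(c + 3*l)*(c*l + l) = c^4*l + 3*c^3*l^2 + c^3*l + 3*c^2*l^2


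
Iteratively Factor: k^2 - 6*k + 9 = (k - 3)*(k - 3)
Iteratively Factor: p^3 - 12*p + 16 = (p + 4)*(p^2 - 4*p + 4) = (p - 2)*(p + 4)*(p - 2)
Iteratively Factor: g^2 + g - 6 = (g + 3)*(g - 2)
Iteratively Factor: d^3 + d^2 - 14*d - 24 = (d - 4)*(d^2 + 5*d + 6) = (d - 4)*(d + 3)*(d + 2)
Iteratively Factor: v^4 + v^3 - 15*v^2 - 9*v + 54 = (v + 3)*(v^3 - 2*v^2 - 9*v + 18) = (v + 3)^2*(v^2 - 5*v + 6) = (v - 3)*(v + 3)^2*(v - 2)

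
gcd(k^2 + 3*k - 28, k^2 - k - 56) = k + 7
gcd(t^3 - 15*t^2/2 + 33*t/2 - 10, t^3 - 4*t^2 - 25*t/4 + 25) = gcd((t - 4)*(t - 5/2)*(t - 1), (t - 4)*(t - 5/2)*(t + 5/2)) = t^2 - 13*t/2 + 10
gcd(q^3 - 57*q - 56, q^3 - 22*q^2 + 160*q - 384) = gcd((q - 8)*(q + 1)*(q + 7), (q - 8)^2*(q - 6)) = q - 8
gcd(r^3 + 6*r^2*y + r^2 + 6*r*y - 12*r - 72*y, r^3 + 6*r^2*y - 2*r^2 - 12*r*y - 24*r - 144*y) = r^2 + 6*r*y + 4*r + 24*y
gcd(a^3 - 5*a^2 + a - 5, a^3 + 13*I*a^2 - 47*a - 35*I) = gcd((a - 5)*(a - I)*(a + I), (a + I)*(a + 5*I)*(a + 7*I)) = a + I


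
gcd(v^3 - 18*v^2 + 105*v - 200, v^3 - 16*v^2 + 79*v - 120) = v^2 - 13*v + 40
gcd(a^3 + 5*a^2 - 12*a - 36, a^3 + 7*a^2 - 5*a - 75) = a - 3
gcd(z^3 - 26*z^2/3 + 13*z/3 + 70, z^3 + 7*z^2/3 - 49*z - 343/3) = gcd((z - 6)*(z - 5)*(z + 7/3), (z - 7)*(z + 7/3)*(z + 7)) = z + 7/3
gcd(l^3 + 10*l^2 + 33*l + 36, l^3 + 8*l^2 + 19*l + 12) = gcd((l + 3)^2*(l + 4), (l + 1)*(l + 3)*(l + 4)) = l^2 + 7*l + 12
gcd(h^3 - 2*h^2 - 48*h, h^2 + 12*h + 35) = 1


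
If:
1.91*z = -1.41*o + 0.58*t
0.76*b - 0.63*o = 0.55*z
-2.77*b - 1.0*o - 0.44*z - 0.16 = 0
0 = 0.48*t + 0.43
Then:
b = -0.10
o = 0.34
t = -0.90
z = -0.52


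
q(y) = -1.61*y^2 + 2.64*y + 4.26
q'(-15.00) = 50.94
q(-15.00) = -397.59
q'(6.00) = -16.68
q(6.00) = -37.86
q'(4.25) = -11.04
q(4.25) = -13.60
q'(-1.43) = 7.24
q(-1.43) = -2.81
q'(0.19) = 2.03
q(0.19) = 4.70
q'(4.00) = -10.24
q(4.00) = -10.94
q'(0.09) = 2.35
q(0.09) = 4.48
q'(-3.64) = 14.36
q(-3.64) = -26.68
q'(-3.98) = 15.46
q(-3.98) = -31.75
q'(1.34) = -1.67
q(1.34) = 4.91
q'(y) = 2.64 - 3.22*y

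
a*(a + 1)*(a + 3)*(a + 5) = a^4 + 9*a^3 + 23*a^2 + 15*a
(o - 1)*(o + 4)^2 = o^3 + 7*o^2 + 8*o - 16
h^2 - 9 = (h - 3)*(h + 3)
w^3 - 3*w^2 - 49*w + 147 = (w - 7)*(w - 3)*(w + 7)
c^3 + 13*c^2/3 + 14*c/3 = c*(c + 2)*(c + 7/3)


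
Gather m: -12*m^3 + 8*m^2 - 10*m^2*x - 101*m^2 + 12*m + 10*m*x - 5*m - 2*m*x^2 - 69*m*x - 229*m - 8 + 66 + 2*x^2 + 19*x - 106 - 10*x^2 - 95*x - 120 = -12*m^3 + m^2*(-10*x - 93) + m*(-2*x^2 - 59*x - 222) - 8*x^2 - 76*x - 168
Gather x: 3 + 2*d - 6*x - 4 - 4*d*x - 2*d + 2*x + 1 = x*(-4*d - 4)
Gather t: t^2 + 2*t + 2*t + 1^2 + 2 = t^2 + 4*t + 3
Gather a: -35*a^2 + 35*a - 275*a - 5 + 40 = -35*a^2 - 240*a + 35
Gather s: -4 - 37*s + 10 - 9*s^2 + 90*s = -9*s^2 + 53*s + 6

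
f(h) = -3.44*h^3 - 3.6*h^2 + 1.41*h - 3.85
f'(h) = -10.32*h^2 - 7.2*h + 1.41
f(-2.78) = 38.32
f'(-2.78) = -58.33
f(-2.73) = 35.46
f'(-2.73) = -55.85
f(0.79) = -6.68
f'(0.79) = -10.72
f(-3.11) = 60.42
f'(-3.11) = -76.01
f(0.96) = -8.86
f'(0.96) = -15.01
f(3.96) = -268.34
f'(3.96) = -188.94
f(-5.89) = 565.87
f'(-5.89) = -314.20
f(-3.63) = 108.14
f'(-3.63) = -108.44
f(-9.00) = 2199.62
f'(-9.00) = -769.71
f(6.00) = -868.03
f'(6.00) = -413.31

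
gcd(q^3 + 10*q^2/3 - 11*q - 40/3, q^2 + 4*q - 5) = q + 5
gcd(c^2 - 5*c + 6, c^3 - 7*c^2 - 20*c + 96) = c - 3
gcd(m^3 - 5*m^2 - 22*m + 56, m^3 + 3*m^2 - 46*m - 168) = m^2 - 3*m - 28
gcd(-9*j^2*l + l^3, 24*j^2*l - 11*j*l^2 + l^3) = 3*j*l - l^2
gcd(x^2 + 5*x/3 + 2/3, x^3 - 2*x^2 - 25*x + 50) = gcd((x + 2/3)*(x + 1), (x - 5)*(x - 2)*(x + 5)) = 1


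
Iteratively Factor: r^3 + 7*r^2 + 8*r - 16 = (r + 4)*(r^2 + 3*r - 4) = (r - 1)*(r + 4)*(r + 4)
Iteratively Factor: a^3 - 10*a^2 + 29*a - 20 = (a - 4)*(a^2 - 6*a + 5) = (a - 5)*(a - 4)*(a - 1)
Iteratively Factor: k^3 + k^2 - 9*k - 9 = (k + 1)*(k^2 - 9) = (k - 3)*(k + 1)*(k + 3)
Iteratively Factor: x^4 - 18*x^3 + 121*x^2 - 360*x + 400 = (x - 5)*(x^3 - 13*x^2 + 56*x - 80) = (x - 5)*(x - 4)*(x^2 - 9*x + 20) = (x - 5)^2*(x - 4)*(x - 4)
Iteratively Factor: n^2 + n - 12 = (n - 3)*(n + 4)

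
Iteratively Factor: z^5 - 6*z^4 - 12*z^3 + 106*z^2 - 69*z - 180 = (z - 5)*(z^4 - z^3 - 17*z^2 + 21*z + 36) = (z - 5)*(z + 1)*(z^3 - 2*z^2 - 15*z + 36) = (z - 5)*(z + 1)*(z + 4)*(z^2 - 6*z + 9) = (z - 5)*(z - 3)*(z + 1)*(z + 4)*(z - 3)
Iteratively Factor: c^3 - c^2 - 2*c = (c + 1)*(c^2 - 2*c) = (c - 2)*(c + 1)*(c)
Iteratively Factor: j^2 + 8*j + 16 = (j + 4)*(j + 4)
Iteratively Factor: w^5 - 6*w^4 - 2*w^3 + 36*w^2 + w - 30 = (w - 1)*(w^4 - 5*w^3 - 7*w^2 + 29*w + 30) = (w - 5)*(w - 1)*(w^3 - 7*w - 6) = (w - 5)*(w - 1)*(w + 2)*(w^2 - 2*w - 3) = (w - 5)*(w - 1)*(w + 1)*(w + 2)*(w - 3)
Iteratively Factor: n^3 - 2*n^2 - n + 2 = (n - 2)*(n^2 - 1) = (n - 2)*(n + 1)*(n - 1)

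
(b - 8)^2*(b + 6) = b^3 - 10*b^2 - 32*b + 384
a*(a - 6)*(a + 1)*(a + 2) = a^4 - 3*a^3 - 16*a^2 - 12*a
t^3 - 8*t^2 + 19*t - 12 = (t - 4)*(t - 3)*(t - 1)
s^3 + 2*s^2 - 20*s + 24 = (s - 2)^2*(s + 6)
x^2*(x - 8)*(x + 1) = x^4 - 7*x^3 - 8*x^2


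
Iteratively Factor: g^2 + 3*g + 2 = (g + 2)*(g + 1)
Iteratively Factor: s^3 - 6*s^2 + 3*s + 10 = (s - 2)*(s^2 - 4*s - 5) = (s - 5)*(s - 2)*(s + 1)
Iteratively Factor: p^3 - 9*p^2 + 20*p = (p)*(p^2 - 9*p + 20) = p*(p - 4)*(p - 5)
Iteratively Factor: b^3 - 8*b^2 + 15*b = (b)*(b^2 - 8*b + 15) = b*(b - 3)*(b - 5)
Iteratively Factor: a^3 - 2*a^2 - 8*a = (a - 4)*(a^2 + 2*a) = a*(a - 4)*(a + 2)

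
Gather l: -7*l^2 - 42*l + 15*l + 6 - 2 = -7*l^2 - 27*l + 4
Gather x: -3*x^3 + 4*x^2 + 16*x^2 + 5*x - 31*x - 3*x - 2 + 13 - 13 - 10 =-3*x^3 + 20*x^2 - 29*x - 12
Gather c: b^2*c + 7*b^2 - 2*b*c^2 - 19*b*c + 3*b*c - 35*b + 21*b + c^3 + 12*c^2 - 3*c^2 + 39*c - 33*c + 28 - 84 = 7*b^2 - 14*b + c^3 + c^2*(9 - 2*b) + c*(b^2 - 16*b + 6) - 56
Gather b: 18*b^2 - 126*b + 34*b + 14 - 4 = 18*b^2 - 92*b + 10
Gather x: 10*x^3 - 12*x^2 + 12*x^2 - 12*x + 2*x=10*x^3 - 10*x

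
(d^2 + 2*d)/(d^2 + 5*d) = (d + 2)/(d + 5)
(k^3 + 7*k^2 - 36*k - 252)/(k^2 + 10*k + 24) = (k^2 + k - 42)/(k + 4)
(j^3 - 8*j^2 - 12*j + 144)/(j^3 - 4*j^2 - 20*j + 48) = (j - 6)/(j - 2)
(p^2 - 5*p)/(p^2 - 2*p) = (p - 5)/(p - 2)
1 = 1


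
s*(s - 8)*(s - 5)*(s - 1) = s^4 - 14*s^3 + 53*s^2 - 40*s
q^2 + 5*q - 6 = (q - 1)*(q + 6)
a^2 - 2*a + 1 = (a - 1)^2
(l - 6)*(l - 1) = l^2 - 7*l + 6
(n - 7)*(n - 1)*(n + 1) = n^3 - 7*n^2 - n + 7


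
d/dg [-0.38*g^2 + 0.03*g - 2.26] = 0.03 - 0.76*g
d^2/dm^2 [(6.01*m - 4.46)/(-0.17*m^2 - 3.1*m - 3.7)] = (-(0.34*m + 3.1)*(0.68*m + 6.2)*(6.01*m - 4.46) + (6.1302*m + 35.7456)*(0.17*m^2 + 3.1*m + 3.7))/(0.17*m^2 + 3.1*m + 3.7)^3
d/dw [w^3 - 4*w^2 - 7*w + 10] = 3*w^2 - 8*w - 7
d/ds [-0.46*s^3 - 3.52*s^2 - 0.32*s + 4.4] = -1.38*s^2 - 7.04*s - 0.32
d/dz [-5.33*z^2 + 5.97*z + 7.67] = 5.97 - 10.66*z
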